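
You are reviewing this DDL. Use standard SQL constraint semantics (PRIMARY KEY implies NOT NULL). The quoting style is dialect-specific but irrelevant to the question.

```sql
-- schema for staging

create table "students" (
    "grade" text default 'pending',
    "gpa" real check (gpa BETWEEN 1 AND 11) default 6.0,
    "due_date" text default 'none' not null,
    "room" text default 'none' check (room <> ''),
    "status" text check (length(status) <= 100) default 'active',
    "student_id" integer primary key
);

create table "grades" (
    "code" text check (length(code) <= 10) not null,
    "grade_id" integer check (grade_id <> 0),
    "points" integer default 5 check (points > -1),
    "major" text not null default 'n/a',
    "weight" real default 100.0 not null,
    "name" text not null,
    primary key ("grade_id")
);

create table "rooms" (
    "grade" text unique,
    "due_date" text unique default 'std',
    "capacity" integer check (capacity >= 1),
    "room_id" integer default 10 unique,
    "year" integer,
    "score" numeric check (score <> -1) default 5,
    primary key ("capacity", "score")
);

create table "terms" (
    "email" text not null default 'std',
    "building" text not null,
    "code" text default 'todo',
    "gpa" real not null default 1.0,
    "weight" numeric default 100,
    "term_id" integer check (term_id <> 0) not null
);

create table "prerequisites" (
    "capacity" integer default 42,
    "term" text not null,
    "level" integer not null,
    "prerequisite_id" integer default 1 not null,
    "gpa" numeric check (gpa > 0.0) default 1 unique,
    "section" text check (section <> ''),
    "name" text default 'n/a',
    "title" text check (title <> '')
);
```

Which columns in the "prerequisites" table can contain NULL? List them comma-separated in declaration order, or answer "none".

- capacity: DEFAULT only fills an omitted column; an explicit NULL is still allowed → nullable.
- term: declared NOT NULL → not nullable.
- level: declared NOT NULL → not nullable.
- prerequisite_id: declared NOT NULL → not nullable.
- gpa: CHECK does not forbid NULL (a CHECK constraint passes when its expression is NULL) → nullable.
- section: CHECK does not forbid NULL (a CHECK constraint passes when its expression is NULL) → nullable.
- name: DEFAULT only fills an omitted column; an explicit NULL is still allowed → nullable.
- title: CHECK does not forbid NULL (a CHECK constraint passes when its expression is NULL) → nullable.

capacity, gpa, section, name, title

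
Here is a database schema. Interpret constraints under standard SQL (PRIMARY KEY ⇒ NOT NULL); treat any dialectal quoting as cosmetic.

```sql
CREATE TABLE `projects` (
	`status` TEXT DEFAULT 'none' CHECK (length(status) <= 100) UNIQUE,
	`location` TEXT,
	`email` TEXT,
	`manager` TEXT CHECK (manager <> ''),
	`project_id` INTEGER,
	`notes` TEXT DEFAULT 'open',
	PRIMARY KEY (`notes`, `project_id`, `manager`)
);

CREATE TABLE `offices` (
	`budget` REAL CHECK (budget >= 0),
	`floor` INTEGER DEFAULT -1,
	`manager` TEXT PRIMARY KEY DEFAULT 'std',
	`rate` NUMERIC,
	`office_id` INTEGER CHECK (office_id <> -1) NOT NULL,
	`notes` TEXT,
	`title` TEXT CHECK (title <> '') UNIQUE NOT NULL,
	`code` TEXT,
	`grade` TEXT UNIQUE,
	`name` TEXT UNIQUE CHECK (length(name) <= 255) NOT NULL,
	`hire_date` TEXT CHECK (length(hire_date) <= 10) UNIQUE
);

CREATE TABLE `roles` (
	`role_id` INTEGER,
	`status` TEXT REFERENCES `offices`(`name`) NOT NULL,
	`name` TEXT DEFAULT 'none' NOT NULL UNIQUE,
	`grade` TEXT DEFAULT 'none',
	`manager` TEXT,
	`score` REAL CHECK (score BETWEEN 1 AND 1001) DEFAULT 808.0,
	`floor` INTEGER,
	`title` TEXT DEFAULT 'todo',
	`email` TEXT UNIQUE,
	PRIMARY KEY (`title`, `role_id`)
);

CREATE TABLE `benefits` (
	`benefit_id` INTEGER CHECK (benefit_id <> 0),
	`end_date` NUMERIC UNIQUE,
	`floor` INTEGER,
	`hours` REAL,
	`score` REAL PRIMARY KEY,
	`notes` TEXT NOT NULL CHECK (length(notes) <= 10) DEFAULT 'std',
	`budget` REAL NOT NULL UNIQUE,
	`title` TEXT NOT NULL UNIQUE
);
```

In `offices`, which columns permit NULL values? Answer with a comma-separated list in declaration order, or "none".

budget, floor, rate, notes, code, grade, hire_date

- budget: CHECK does not forbid NULL (a CHECK constraint passes when its expression is NULL) → nullable.
- floor: DEFAULT only fills an omitted column; an explicit NULL is still allowed → nullable.
- manager: part of the PRIMARY KEY, which implies NOT NULL → not nullable.
- rate: no NOT NULL constraint applies → nullable.
- office_id: declared NOT NULL → not nullable.
- notes: no NOT NULL constraint applies → nullable.
- title: declared NOT NULL → not nullable.
- code: no NOT NULL constraint applies → nullable.
- grade: UNIQUE does not imply NOT NULL → nullable.
- name: declared NOT NULL → not nullable.
- hire_date: CHECK does not forbid NULL (a CHECK constraint passes when its expression is NULL) → nullable.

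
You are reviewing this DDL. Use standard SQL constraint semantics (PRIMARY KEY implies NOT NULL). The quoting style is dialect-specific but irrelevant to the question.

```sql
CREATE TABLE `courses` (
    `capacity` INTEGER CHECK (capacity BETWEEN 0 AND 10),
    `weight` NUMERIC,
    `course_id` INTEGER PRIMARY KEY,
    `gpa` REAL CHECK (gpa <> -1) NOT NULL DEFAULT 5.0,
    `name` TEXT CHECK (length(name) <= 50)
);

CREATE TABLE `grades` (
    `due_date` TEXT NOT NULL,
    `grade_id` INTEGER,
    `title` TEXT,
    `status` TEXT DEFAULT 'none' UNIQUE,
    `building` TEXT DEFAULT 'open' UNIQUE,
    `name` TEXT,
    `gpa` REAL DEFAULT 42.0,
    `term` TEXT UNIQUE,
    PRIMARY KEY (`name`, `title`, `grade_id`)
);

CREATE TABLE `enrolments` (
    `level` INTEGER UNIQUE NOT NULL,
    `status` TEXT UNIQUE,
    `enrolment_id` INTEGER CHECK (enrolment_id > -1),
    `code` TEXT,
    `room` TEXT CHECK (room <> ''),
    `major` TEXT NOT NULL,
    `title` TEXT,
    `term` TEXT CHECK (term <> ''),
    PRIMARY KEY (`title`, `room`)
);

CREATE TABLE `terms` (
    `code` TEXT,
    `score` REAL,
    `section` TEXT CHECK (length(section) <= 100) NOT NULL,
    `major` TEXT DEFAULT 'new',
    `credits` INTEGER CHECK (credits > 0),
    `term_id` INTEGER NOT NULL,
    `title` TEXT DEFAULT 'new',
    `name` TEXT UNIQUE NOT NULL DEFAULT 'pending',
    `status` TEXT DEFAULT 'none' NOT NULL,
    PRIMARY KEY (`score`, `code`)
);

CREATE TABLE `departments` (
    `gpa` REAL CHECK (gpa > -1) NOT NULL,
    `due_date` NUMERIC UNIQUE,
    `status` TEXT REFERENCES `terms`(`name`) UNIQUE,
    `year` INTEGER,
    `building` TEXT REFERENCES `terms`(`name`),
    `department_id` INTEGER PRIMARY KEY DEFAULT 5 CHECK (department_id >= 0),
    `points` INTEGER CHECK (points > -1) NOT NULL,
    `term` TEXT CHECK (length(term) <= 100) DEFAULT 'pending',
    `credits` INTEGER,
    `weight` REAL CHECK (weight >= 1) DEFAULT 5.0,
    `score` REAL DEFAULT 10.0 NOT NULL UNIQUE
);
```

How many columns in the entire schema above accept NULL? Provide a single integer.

courses: 3 nullable (capacity, weight, name — PK (course_id) and explicit NOT NULL columns excluded).
grades: 4 nullable (status, building, gpa, term — PK (name, title, grade_id) and explicit NOT NULL columns excluded).
enrolments: 4 nullable (status, enrolment_id, code, term — PK (title, room) and explicit NOT NULL columns excluded).
terms: 3 nullable (major, credits, title — PK (score, code) and explicit NOT NULL columns excluded).
departments: 7 nullable (due_date, status, year, building, term, credits, weight — PK (department_id) and explicit NOT NULL columns excluded).
Total: 3 + 4 + 4 + 3 + 7 = 21.

21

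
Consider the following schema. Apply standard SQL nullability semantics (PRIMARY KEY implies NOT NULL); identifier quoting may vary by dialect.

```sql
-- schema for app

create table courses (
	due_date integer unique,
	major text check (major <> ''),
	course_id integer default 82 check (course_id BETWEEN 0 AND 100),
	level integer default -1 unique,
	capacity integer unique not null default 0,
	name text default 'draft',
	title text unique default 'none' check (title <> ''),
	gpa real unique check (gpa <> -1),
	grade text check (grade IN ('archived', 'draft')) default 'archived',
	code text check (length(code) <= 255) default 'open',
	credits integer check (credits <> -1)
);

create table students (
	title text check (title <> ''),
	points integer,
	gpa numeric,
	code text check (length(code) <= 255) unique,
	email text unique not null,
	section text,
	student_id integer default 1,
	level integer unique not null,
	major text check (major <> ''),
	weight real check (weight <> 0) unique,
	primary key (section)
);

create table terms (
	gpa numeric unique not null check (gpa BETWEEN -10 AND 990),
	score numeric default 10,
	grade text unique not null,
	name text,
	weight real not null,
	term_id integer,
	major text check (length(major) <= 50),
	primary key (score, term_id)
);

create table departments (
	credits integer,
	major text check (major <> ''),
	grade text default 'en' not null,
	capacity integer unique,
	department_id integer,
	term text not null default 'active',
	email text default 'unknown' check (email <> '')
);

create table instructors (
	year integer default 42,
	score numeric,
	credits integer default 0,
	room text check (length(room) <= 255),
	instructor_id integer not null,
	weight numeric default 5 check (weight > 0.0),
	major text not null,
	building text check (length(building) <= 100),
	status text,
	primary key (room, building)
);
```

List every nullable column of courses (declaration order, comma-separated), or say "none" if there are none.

- due_date: UNIQUE does not imply NOT NULL → nullable.
- major: CHECK does not forbid NULL (a CHECK constraint passes when its expression is NULL) → nullable.
- course_id: CHECK does not forbid NULL (a CHECK constraint passes when its expression is NULL) → nullable.
- level: UNIQUE does not imply NOT NULL → nullable.
- capacity: declared NOT NULL → not nullable.
- name: DEFAULT only fills an omitted column; an explicit NULL is still allowed → nullable.
- title: CHECK does not forbid NULL (a CHECK constraint passes when its expression is NULL) → nullable.
- gpa: CHECK does not forbid NULL (a CHECK constraint passes when its expression is NULL) → nullable.
- grade: CHECK does not forbid NULL (a CHECK constraint passes when its expression is NULL) → nullable.
- code: CHECK does not forbid NULL (a CHECK constraint passes when its expression is NULL) → nullable.
- credits: CHECK does not forbid NULL (a CHECK constraint passes when its expression is NULL) → nullable.

due_date, major, course_id, level, name, title, gpa, grade, code, credits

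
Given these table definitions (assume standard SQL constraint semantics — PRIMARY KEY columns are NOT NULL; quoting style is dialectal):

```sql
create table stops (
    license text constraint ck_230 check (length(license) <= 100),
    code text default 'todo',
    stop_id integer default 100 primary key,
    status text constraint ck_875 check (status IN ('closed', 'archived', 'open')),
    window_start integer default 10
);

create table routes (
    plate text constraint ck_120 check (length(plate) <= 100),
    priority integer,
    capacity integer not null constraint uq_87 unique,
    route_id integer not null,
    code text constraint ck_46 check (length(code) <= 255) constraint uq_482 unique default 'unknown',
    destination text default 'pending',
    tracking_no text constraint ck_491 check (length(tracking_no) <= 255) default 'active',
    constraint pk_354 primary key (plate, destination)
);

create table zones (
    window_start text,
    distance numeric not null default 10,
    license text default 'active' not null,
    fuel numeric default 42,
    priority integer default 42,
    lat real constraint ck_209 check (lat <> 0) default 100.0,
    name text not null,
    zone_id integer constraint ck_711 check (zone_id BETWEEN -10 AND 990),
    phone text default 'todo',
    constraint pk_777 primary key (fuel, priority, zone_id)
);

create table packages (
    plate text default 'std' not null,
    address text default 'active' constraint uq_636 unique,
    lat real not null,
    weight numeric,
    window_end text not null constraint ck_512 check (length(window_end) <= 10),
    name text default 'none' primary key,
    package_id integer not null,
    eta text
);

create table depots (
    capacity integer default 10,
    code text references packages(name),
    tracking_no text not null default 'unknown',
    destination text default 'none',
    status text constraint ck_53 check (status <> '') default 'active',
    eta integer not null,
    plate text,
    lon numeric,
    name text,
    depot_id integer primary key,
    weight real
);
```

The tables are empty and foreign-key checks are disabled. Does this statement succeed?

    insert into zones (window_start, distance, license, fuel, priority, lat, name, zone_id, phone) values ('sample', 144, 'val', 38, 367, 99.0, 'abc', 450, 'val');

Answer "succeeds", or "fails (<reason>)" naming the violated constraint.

NOT NULL columns: distance is supplied; fuel is supplied; license is supplied; name is supplied; priority is supplied; zone_id is supplied.
CHECK constraints: 99.0 satisfies (lat <> 0); 450 satisfies (zone_id BETWEEN -10 AND 990).
No constraint is violated.

succeeds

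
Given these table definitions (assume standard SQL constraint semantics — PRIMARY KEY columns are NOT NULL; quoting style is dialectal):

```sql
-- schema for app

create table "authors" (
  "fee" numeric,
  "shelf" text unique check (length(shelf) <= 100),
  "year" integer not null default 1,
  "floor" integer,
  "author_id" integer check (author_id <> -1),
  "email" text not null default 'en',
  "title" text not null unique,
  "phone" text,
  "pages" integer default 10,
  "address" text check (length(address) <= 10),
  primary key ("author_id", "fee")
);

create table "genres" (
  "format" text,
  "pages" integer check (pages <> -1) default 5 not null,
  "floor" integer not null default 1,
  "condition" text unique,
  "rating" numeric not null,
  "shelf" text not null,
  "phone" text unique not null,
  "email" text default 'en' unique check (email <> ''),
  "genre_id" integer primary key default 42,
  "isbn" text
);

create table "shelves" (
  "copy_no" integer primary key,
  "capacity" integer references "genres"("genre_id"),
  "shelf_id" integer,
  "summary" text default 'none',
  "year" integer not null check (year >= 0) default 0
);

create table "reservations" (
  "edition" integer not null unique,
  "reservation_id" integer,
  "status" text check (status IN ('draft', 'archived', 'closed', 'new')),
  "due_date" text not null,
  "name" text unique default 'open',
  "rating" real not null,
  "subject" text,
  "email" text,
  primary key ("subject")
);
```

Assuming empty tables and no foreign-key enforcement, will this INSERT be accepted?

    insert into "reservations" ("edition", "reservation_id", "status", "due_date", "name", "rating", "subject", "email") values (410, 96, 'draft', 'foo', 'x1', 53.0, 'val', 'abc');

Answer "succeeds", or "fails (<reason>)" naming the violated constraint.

succeeds

NOT NULL columns: due_date is supplied; edition is supplied; rating is supplied; subject is supplied.
CHECK constraints: 'draft' satisfies (status IN ('draft', 'archived', 'closed', 'new')).
No constraint is violated.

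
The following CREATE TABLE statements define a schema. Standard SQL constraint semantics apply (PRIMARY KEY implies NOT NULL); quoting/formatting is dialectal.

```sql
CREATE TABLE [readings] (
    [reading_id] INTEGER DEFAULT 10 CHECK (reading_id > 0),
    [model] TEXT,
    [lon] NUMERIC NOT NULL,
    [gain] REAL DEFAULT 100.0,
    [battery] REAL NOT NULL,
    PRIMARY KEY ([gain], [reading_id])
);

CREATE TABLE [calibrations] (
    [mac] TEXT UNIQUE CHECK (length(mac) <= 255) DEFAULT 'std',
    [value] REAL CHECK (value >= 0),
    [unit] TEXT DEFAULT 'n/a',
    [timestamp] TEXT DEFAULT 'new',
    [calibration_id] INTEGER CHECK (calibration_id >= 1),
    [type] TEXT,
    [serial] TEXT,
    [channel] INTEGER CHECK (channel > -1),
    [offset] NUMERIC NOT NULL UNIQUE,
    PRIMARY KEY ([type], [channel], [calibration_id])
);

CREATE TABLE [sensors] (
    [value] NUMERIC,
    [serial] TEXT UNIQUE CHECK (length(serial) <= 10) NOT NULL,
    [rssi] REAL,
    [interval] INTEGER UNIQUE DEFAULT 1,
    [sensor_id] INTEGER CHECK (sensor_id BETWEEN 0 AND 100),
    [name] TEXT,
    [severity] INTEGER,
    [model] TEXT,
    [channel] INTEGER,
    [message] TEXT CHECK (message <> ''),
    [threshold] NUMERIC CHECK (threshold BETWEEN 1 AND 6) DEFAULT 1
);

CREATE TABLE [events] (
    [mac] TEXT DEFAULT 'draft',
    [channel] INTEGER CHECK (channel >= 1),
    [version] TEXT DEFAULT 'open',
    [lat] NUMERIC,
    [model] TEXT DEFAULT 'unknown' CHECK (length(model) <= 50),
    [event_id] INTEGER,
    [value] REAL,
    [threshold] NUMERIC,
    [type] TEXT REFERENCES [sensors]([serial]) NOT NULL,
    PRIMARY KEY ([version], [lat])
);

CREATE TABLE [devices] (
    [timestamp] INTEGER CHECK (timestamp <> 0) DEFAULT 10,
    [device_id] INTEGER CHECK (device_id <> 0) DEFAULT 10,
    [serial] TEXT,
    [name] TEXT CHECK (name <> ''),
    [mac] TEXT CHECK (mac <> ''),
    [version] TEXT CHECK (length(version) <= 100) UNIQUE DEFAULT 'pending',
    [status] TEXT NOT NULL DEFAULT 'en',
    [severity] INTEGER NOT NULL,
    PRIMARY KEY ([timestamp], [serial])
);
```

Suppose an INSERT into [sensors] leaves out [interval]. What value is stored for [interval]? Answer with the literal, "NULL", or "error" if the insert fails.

1

interval has an explicit DEFAULT 1.
When the column is omitted from an INSERT, that default is used.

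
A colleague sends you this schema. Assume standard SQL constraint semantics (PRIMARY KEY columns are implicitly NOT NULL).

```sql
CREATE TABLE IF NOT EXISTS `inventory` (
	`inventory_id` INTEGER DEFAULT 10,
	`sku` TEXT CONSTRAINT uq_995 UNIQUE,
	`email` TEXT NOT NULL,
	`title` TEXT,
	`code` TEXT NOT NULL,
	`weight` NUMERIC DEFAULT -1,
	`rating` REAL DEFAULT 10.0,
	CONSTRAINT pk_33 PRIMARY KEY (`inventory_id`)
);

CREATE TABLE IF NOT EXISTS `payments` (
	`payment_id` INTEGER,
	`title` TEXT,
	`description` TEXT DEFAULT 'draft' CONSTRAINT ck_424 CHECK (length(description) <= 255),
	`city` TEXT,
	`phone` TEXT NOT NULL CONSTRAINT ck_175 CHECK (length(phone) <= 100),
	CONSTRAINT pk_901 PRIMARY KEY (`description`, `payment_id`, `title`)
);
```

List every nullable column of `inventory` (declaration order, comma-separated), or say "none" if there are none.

- inventory_id: part of the PRIMARY KEY, which implies NOT NULL → not nullable.
- sku: UNIQUE does not imply NOT NULL → nullable.
- email: declared NOT NULL → not nullable.
- title: no NOT NULL constraint applies → nullable.
- code: declared NOT NULL → not nullable.
- weight: DEFAULT only fills an omitted column; an explicit NULL is still allowed → nullable.
- rating: DEFAULT only fills an omitted column; an explicit NULL is still allowed → nullable.

sku, title, weight, rating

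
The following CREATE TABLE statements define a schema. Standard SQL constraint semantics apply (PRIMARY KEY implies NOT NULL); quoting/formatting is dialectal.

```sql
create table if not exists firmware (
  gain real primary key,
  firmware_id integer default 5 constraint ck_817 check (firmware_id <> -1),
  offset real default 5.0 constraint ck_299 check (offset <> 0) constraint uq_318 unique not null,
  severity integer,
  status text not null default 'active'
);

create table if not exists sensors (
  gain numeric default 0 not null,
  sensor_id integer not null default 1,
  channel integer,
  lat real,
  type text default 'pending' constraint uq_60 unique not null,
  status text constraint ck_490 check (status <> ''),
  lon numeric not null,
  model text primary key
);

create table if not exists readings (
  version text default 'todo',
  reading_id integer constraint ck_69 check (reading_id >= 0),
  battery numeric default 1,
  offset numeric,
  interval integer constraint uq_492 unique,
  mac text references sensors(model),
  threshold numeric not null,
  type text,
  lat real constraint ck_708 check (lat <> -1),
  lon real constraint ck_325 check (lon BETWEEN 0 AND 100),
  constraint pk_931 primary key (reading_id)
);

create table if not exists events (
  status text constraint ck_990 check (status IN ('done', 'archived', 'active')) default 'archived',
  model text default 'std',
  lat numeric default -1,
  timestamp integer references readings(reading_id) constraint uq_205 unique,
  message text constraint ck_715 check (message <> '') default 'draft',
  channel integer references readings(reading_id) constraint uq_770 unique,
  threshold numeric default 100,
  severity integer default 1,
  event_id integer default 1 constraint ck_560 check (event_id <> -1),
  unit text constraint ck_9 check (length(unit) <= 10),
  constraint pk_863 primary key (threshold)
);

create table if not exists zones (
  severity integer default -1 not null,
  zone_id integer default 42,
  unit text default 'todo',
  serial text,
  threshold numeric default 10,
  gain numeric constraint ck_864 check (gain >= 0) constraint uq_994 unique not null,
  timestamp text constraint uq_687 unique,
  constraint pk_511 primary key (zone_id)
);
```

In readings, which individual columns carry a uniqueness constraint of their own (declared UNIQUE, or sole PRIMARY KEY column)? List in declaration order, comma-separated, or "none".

- version: no UNIQUE or single-column PK constraint.
- reading_id: single-column PRIMARY KEY → unique.
- battery: no UNIQUE or single-column PK constraint.
- offset: no UNIQUE or single-column PK constraint.
- interval: declared UNIQUE → unique.
- mac: no UNIQUE or single-column PK constraint.
- threshold: no UNIQUE or single-column PK constraint.
- type: no UNIQUE or single-column PK constraint.
- lat: no UNIQUE or single-column PK constraint.
- lon: no UNIQUE or single-column PK constraint.

reading_id, interval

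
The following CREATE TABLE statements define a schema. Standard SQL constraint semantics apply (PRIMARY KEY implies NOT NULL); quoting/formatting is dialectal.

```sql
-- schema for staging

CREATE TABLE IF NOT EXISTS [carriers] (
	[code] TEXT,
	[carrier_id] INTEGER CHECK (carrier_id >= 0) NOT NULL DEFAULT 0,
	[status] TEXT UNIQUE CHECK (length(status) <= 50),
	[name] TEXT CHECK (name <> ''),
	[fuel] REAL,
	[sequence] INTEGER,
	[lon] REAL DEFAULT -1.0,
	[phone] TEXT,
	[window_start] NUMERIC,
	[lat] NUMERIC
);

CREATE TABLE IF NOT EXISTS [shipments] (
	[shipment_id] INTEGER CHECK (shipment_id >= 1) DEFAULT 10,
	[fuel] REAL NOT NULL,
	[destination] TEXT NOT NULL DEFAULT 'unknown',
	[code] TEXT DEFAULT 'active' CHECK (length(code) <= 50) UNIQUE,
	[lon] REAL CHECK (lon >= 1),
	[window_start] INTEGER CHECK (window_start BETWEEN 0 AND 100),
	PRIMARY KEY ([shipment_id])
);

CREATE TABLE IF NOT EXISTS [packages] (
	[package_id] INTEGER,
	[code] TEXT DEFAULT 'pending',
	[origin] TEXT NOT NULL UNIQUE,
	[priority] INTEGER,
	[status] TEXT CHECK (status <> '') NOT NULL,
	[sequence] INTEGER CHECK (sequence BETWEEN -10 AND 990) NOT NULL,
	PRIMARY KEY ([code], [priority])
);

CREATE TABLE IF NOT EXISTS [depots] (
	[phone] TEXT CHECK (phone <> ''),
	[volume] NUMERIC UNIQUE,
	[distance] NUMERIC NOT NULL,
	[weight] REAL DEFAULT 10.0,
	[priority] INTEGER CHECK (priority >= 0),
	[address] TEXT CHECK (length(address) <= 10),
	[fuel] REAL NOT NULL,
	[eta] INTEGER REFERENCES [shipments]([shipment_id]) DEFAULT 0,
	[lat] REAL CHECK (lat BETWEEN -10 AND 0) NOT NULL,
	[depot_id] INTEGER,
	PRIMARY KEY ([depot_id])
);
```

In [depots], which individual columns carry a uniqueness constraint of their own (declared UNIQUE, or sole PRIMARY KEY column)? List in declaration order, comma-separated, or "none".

volume, depot_id

- phone: no UNIQUE or single-column PK constraint.
- volume: declared UNIQUE → unique.
- distance: no UNIQUE or single-column PK constraint.
- weight: no UNIQUE or single-column PK constraint.
- priority: no UNIQUE or single-column PK constraint.
- address: no UNIQUE or single-column PK constraint.
- fuel: no UNIQUE or single-column PK constraint.
- eta: no UNIQUE or single-column PK constraint.
- lat: no UNIQUE or single-column PK constraint.
- depot_id: single-column PRIMARY KEY → unique.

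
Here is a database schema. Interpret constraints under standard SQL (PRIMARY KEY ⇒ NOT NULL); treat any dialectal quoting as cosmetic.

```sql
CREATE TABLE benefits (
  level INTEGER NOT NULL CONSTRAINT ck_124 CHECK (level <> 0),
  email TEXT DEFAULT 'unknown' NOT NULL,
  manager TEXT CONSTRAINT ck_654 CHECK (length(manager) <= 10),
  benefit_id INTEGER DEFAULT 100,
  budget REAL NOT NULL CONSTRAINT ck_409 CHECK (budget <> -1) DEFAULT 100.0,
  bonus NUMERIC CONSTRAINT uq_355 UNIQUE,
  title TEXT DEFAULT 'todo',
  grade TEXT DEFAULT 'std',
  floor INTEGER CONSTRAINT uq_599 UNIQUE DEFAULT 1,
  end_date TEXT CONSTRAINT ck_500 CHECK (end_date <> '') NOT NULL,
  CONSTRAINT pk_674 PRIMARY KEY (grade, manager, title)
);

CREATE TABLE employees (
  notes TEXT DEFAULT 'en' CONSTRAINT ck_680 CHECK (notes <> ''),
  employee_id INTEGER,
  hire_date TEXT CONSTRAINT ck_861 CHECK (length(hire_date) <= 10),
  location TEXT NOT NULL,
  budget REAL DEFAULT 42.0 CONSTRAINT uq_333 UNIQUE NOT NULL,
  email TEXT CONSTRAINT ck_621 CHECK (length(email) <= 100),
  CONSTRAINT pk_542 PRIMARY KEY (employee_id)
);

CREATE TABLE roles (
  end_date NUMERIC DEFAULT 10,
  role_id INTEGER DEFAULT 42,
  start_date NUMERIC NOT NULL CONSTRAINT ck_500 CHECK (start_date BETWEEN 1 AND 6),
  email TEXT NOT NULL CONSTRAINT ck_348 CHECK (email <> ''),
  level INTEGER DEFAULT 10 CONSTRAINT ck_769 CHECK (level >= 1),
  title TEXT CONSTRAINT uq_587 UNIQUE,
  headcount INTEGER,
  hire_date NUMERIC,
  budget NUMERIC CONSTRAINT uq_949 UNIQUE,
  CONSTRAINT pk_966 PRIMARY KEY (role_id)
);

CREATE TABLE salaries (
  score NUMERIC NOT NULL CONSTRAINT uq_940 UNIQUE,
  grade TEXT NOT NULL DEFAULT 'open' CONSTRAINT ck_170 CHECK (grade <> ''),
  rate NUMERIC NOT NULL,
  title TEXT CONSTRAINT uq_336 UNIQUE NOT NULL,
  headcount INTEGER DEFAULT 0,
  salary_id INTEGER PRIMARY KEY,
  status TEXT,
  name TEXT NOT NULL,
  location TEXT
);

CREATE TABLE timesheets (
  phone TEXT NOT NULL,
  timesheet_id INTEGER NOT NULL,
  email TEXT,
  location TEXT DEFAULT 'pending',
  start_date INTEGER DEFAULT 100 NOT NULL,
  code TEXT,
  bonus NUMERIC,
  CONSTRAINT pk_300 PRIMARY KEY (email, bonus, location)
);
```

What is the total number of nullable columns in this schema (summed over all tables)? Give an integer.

benefits: 3 nullable (benefit_id, bonus, floor — PK (grade, manager, title) and explicit NOT NULL columns excluded).
employees: 3 nullable (notes, hire_date, email — PK (employee_id) and explicit NOT NULL columns excluded).
roles: 6 nullable (end_date, level, title, headcount, hire_date, budget — PK (role_id) and explicit NOT NULL columns excluded).
salaries: 3 nullable (headcount, status, location — PK (salary_id) and explicit NOT NULL columns excluded).
timesheets: 1 nullable (code — PK (email, bonus, location) and explicit NOT NULL columns excluded).
Total: 3 + 3 + 6 + 3 + 1 = 16.

16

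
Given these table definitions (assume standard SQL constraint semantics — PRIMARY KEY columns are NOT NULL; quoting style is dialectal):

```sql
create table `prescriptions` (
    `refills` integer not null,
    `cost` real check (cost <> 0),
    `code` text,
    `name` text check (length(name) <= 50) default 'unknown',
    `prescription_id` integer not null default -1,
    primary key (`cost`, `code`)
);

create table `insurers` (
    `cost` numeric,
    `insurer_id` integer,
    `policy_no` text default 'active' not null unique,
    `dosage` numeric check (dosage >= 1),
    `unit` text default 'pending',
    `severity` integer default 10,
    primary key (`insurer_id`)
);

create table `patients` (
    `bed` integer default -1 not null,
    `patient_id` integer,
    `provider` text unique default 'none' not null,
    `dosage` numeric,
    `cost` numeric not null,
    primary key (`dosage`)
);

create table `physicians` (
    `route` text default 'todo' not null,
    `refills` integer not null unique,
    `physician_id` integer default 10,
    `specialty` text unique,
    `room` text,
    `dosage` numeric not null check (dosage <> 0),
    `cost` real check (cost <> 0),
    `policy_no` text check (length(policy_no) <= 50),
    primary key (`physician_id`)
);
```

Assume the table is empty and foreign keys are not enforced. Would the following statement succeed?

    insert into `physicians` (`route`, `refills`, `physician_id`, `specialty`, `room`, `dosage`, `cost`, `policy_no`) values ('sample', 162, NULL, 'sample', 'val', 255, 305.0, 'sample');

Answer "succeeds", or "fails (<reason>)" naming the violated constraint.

fails (NOT NULL on physician_id)

physician_id is explicitly set to NULL, but physician_id is part of the PRIMARY KEY (implied NOT NULL).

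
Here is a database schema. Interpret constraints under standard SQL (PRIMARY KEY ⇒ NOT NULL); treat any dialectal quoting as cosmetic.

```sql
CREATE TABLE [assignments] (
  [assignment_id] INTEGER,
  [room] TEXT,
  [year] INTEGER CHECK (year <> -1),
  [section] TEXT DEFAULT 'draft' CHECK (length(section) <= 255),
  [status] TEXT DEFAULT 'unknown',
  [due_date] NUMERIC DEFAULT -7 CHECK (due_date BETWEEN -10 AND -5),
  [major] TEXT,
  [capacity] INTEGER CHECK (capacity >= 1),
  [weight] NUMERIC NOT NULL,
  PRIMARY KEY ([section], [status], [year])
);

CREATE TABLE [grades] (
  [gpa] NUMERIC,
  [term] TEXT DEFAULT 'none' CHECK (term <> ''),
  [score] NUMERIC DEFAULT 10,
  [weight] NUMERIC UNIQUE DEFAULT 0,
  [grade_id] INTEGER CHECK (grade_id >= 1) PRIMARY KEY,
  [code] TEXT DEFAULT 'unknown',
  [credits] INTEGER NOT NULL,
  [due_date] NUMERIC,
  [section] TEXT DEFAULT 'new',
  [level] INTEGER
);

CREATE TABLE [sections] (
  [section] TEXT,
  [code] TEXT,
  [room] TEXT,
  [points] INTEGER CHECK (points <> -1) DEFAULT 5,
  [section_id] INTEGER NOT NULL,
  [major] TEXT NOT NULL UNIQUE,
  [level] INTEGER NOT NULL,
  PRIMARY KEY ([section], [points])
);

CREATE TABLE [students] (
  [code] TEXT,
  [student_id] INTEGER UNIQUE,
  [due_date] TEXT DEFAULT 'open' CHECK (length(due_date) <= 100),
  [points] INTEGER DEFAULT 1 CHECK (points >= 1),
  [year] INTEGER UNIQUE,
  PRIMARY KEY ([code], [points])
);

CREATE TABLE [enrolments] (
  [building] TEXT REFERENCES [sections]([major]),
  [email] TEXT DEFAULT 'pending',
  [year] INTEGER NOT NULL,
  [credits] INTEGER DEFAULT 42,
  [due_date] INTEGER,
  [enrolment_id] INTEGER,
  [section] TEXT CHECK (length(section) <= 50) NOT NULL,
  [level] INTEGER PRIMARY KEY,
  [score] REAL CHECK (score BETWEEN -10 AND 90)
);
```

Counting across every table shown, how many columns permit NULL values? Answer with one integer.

24

assignments: 5 nullable (assignment_id, room, due_date, major, capacity — PK (section, status, year) and explicit NOT NULL columns excluded).
grades: 8 nullable (gpa, term, score, weight, code, due_date, section, level — PK (grade_id) and explicit NOT NULL columns excluded).
sections: 2 nullable (code, room — PK (section, points) and explicit NOT NULL columns excluded).
students: 3 nullable (student_id, due_date, year — PK (code, points) and explicit NOT NULL columns excluded).
enrolments: 6 nullable (building, email, credits, due_date, enrolment_id, score — PK (level) and explicit NOT NULL columns excluded).
Total: 5 + 8 + 2 + 3 + 6 = 24.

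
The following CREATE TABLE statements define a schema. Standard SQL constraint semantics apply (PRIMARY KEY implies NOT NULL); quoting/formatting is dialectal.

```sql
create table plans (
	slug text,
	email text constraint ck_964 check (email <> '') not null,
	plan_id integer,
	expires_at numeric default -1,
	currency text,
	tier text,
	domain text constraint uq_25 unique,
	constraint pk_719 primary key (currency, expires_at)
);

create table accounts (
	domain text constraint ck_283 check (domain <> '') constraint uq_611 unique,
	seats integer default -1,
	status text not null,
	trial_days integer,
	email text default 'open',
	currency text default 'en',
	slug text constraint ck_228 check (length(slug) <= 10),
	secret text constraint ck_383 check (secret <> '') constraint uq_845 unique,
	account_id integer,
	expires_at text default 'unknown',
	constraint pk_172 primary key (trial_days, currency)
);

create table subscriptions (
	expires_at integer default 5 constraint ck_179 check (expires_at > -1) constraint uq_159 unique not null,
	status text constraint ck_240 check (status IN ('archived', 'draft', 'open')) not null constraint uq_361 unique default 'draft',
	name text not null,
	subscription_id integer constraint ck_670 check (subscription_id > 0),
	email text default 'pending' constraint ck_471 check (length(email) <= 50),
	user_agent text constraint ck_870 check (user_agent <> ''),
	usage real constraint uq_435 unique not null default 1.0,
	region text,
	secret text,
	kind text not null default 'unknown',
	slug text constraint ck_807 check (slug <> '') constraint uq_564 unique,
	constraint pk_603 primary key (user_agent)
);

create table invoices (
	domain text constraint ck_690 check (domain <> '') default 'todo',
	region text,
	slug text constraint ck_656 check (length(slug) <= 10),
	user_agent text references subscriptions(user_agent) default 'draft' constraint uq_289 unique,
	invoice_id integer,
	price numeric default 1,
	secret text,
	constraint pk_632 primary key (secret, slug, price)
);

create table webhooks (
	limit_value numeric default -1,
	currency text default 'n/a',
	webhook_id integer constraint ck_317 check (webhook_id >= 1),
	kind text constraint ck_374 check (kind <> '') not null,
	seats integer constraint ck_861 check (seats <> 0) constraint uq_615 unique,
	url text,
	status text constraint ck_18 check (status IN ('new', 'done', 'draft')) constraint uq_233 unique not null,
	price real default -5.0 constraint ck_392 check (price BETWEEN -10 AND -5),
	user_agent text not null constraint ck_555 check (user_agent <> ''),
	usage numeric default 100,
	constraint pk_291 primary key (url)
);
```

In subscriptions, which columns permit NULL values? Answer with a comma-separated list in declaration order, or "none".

- expires_at: declared NOT NULL → not nullable.
- status: declared NOT NULL → not nullable.
- name: declared NOT NULL → not nullable.
- subscription_id: CHECK does not forbid NULL (a CHECK constraint passes when its expression is NULL) → nullable.
- email: CHECK does not forbid NULL (a CHECK constraint passes when its expression is NULL) → nullable.
- user_agent: part of the PRIMARY KEY, which implies NOT NULL → not nullable.
- usage: declared NOT NULL → not nullable.
- region: no NOT NULL constraint applies → nullable.
- secret: no NOT NULL constraint applies → nullable.
- kind: declared NOT NULL → not nullable.
- slug: CHECK does not forbid NULL (a CHECK constraint passes when its expression is NULL) → nullable.

subscription_id, email, region, secret, slug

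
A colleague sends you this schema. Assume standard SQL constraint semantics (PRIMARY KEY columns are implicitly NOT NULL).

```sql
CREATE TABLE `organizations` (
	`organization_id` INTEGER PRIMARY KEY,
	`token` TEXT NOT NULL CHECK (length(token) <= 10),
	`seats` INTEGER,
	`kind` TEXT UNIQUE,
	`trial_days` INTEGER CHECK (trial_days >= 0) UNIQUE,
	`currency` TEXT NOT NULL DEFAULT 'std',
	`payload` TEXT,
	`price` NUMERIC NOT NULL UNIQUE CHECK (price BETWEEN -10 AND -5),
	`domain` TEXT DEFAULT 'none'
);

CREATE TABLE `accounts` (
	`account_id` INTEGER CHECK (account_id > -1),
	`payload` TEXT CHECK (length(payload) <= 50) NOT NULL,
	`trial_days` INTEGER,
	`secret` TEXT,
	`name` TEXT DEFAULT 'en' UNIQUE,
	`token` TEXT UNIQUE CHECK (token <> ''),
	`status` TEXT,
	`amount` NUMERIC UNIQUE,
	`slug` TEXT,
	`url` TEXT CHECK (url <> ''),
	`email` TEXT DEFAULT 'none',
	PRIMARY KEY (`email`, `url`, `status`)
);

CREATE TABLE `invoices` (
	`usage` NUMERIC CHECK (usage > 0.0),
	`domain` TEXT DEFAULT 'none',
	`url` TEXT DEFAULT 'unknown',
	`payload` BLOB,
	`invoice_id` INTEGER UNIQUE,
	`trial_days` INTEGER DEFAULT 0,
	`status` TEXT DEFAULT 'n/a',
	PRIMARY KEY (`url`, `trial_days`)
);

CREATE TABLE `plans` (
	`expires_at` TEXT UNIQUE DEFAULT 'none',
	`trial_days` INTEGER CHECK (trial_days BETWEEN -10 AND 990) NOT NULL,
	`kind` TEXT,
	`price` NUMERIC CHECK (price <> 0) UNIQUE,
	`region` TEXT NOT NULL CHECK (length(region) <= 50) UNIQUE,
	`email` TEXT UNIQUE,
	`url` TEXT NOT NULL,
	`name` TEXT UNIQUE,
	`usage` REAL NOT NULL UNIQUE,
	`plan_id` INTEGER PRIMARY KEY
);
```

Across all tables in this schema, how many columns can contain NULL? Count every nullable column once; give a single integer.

organizations: 5 nullable (seats, kind, trial_days, payload, domain — PK (organization_id) and explicit NOT NULL columns excluded).
accounts: 7 nullable (account_id, trial_days, secret, name, token, amount, slug — PK (email, url, status) and explicit NOT NULL columns excluded).
invoices: 5 nullable (usage, domain, payload, invoice_id, status — PK (url, trial_days) and explicit NOT NULL columns excluded).
plans: 5 nullable (expires_at, kind, price, email, name — PK (plan_id) and explicit NOT NULL columns excluded).
Total: 5 + 7 + 5 + 5 = 22.

22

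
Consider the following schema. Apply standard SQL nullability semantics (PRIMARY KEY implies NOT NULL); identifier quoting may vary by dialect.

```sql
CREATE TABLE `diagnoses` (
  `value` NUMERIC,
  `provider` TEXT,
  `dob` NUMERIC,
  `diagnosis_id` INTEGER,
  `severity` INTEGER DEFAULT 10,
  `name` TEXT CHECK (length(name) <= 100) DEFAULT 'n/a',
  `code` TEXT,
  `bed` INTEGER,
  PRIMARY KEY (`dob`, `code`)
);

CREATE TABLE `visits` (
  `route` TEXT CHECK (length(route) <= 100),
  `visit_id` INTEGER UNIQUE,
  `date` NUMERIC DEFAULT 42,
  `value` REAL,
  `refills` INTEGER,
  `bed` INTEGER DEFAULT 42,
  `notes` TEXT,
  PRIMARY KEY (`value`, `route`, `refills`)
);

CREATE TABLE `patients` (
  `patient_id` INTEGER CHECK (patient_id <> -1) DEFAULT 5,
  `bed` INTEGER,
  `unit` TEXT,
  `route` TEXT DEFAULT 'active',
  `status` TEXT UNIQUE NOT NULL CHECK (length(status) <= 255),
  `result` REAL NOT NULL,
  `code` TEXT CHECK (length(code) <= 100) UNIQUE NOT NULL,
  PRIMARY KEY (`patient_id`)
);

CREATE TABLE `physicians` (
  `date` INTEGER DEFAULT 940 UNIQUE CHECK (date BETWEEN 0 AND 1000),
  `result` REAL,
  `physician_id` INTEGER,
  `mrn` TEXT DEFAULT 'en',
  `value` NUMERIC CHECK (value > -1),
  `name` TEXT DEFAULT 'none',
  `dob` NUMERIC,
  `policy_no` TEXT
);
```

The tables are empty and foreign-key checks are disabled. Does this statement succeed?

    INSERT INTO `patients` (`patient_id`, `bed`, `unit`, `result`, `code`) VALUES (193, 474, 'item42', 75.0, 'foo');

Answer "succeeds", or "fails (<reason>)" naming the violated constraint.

fails (NOT NULL on status)

status is omitted from the column list and has no DEFAULT, so it would receive NULL.
But status is declared NOT NULL.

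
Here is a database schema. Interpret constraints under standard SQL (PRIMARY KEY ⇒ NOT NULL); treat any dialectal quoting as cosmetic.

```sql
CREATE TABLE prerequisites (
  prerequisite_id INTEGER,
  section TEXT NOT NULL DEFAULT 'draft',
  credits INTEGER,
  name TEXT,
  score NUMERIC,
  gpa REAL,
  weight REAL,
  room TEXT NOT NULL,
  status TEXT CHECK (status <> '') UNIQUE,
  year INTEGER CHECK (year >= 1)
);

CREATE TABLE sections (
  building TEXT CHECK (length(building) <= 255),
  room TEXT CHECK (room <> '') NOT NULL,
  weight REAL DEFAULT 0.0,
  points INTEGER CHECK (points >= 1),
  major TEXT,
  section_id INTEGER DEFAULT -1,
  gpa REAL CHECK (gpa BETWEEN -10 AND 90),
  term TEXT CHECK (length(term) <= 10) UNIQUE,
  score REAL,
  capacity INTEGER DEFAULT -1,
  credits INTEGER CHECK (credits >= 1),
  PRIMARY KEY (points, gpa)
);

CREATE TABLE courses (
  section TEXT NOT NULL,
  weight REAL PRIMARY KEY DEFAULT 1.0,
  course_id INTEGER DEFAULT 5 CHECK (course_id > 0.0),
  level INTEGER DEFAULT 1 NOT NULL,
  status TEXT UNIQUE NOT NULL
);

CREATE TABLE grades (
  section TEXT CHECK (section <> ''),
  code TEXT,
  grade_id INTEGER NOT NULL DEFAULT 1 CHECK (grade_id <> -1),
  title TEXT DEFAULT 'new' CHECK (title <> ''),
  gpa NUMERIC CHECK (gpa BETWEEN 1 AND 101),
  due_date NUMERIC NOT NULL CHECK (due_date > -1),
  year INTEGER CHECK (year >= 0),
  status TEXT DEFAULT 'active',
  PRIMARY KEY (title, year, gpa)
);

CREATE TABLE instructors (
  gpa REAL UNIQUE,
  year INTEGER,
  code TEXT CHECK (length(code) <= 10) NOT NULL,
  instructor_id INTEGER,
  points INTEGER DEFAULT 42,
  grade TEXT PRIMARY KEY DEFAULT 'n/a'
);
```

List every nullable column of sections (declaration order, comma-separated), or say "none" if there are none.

building, weight, major, section_id, term, score, capacity, credits

- building: CHECK does not forbid NULL (a CHECK constraint passes when its expression is NULL) → nullable.
- room: declared NOT NULL → not nullable.
- weight: DEFAULT only fills an omitted column; an explicit NULL is still allowed → nullable.
- points: part of the PRIMARY KEY, which implies NOT NULL → not nullable.
- major: no NOT NULL constraint applies → nullable.
- section_id: DEFAULT only fills an omitted column; an explicit NULL is still allowed → nullable.
- gpa: part of the PRIMARY KEY, which implies NOT NULL → not nullable.
- term: CHECK does not forbid NULL (a CHECK constraint passes when its expression is NULL) → nullable.
- score: no NOT NULL constraint applies → nullable.
- capacity: DEFAULT only fills an omitted column; an explicit NULL is still allowed → nullable.
- credits: CHECK does not forbid NULL (a CHECK constraint passes when its expression is NULL) → nullable.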